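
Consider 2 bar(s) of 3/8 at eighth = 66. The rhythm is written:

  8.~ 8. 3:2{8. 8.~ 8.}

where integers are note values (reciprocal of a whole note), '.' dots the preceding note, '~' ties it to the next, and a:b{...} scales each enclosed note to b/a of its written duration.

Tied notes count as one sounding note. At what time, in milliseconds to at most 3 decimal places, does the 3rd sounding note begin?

1. 0.0ms @ 0 + 2727.273ms (3)
2. 2727.273ms @ 3 + 909.091ms (1)
3. 3636.364ms @ 4 + 1818.182ms (2)

note 3 onset = 4b = 3636.364ms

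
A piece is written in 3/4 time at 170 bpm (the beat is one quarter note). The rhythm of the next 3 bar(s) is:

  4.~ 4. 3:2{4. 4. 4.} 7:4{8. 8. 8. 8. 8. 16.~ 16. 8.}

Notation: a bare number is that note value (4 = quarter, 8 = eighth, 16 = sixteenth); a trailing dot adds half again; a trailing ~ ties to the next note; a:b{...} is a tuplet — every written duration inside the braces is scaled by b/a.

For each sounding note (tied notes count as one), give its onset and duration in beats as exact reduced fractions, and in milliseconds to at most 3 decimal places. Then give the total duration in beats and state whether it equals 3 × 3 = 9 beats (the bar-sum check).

1) 0.0ms=0b +1058.824ms=3b
2) 1058.824ms=3b +352.941ms=1b
3) 1411.765ms=4b +352.941ms=1b
4) 1764.706ms=5b +352.941ms=1b
5) 2117.647ms=6b +151.261ms=3/7b
6) 2268.908ms=45/7b +151.261ms=3/7b
7) 2420.168ms=48/7b +151.261ms=3/7b
8) 2571.429ms=51/7b +151.261ms=3/7b
9) 2722.689ms=54/7b +151.261ms=3/7b
10) 2873.95ms=57/7b +151.261ms=3/7b
11) 3025.21ms=60/7b +151.261ms=3/7b
Σ=9b of 9 (170bpm 3/4) — PASS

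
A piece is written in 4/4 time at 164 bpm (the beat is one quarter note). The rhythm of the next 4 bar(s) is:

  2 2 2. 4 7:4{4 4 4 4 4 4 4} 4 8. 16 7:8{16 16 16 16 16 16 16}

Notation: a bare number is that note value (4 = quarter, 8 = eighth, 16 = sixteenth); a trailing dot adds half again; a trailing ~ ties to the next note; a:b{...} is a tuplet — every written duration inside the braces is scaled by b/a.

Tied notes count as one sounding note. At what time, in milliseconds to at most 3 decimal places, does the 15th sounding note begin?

1. 0.0ms @ 0 + 731.707ms (2)
2. 731.707ms @ 2 + 731.707ms (2)
3. 1463.415ms @ 4 + 1097.561ms (3)
4. 2560.976ms @ 7 + 365.854ms (1)
5. 2926.829ms @ 8 + 209.059ms (4/7)
6. 3135.889ms @ 60/7 + 209.059ms (4/7)
7. 3344.948ms @ 64/7 + 209.059ms (4/7)
8. 3554.007ms @ 68/7 + 209.059ms (4/7)
9. 3763.066ms @ 72/7 + 209.059ms (4/7)
10. 3972.125ms @ 76/7 + 209.059ms (4/7)
11. 4181.185ms @ 80/7 + 209.059ms (4/7)
12. 4390.244ms @ 12 + 365.854ms (1)
13. 4756.098ms @ 13 + 274.39ms (3/4)
14. 5030.488ms @ 55/4 + 91.463ms (1/4)
15. 5121.951ms @ 14 + 104.53ms (2/7)
16. 5226.481ms @ 100/7 + 104.53ms (2/7)
17. 5331.01ms @ 102/7 + 104.53ms (2/7)
18. 5435.54ms @ 104/7 + 104.53ms (2/7)
19. 5540.07ms @ 106/7 + 104.53ms (2/7)
20. 5644.599ms @ 108/7 + 104.53ms (2/7)
21. 5749.129ms @ 110/7 + 104.53ms (2/7)

note 15 onset = 14b = 5121.951ms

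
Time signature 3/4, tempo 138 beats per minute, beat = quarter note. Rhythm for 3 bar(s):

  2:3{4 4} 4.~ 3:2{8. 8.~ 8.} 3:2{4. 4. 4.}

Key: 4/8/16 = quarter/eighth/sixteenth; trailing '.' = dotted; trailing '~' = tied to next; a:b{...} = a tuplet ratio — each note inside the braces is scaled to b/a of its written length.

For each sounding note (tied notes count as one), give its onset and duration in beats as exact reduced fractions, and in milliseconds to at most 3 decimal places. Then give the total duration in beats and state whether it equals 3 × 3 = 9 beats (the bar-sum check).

1) 0.0ms=0b +652.174ms=3/2b
2) 652.174ms=3/2b +652.174ms=3/2b
3) 1304.348ms=3b +869.565ms=2b
4) 2173.913ms=5b +434.783ms=1b
5) 2608.696ms=6b +434.783ms=1b
6) 3043.478ms=7b +434.783ms=1b
7) 3478.261ms=8b +434.783ms=1b
Σ=9b of 9 (138bpm 3/4) — PASS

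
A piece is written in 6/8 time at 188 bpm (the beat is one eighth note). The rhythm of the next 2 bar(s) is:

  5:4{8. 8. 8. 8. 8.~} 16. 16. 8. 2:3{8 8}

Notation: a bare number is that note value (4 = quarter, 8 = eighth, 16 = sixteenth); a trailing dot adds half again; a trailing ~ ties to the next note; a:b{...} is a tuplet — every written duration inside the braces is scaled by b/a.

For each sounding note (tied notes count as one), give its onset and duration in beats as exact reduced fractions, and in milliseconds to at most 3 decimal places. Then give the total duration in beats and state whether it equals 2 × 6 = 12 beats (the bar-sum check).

1) 0.0ms=0b +382.979ms=6/5b
2) 382.979ms=6/5b +382.979ms=6/5b
3) 765.957ms=12/5b +382.979ms=6/5b
4) 1148.936ms=18/5b +382.979ms=6/5b
5) 1531.915ms=24/5b +622.34ms=39/20b
6) 2154.255ms=27/4b +239.362ms=3/4b
7) 2393.617ms=15/2b +478.723ms=3/2b
8) 2872.34ms=9b +478.723ms=3/2b
9) 3351.064ms=21/2b +478.723ms=3/2b
Σ=12b of 12 (188bpm 6/8) — PASS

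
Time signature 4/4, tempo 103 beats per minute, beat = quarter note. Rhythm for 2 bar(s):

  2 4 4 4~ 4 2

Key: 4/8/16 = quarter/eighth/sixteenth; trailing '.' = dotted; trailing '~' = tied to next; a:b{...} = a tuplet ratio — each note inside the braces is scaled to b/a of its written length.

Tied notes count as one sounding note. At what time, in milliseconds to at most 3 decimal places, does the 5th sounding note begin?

1. 0.0ms @ 0 + 1165.049ms (2)
2. 1165.049ms @ 2 + 582.524ms (1)
3. 1747.573ms @ 3 + 582.524ms (1)
4. 2330.097ms @ 4 + 1165.049ms (2)
5. 3495.146ms @ 6 + 1165.049ms (2)

note 5 onset = 6b = 3495.146ms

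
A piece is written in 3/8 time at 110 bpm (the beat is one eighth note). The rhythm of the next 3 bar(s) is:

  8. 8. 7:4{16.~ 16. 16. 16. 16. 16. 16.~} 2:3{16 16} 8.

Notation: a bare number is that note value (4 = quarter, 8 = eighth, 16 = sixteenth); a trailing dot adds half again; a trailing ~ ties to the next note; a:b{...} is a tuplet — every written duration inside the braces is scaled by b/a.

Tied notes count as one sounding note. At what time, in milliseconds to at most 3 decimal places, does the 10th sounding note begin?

1. 0.0ms @ 0 + 818.182ms (3/2)
2. 818.182ms @ 3/2 + 818.182ms (3/2)
3. 1636.364ms @ 3 + 467.532ms (6/7)
4. 2103.896ms @ 27/7 + 233.766ms (3/7)
5. 2337.662ms @ 30/7 + 233.766ms (3/7)
6. 2571.429ms @ 33/7 + 233.766ms (3/7)
7. 2805.195ms @ 36/7 + 233.766ms (3/7)
8. 3038.961ms @ 39/7 + 642.857ms (33/28)
9. 3681.818ms @ 27/4 + 409.091ms (3/4)
10. 4090.909ms @ 15/2 + 818.182ms (3/2)

note 10 onset = 15/2b = 4090.909ms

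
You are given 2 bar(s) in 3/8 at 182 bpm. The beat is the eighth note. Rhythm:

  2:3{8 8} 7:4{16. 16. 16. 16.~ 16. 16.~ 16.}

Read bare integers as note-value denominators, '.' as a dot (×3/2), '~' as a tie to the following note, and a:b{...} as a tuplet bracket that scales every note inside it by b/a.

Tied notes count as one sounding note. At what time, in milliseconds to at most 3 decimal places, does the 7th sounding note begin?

note 7 onset = 36/7b = 1695.447ms

1. 0.0ms @ 0 + 494.505ms (3/2)
2. 494.505ms @ 3/2 + 494.505ms (3/2)
3. 989.011ms @ 3 + 141.287ms (3/7)
4. 1130.298ms @ 24/7 + 141.287ms (3/7)
5. 1271.586ms @ 27/7 + 141.287ms (3/7)
6. 1412.873ms @ 30/7 + 282.575ms (6/7)
7. 1695.447ms @ 36/7 + 282.575ms (6/7)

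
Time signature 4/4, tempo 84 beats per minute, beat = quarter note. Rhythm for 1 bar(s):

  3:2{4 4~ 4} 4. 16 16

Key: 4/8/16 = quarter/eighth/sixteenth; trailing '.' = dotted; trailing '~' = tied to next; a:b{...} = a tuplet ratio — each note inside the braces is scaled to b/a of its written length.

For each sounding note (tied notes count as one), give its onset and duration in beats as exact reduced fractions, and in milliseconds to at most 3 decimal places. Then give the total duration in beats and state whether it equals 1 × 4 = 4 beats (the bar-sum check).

1) 0.0ms=0b +476.19ms=2/3b
2) 476.19ms=2/3b +952.381ms=4/3b
3) 1428.571ms=2b +1071.429ms=3/2b
4) 2500.0ms=7/2b +178.571ms=1/4b
5) 2678.571ms=15/4b +178.571ms=1/4b
Σ=4b of 4 (84bpm 4/4) — PASS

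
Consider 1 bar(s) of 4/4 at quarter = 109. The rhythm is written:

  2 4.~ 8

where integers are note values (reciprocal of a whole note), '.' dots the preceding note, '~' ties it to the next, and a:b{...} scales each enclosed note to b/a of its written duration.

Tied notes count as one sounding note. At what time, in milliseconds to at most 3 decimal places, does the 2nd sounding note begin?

note 2 onset = 2b = 1100.917ms

1. 0.0ms @ 0 + 1100.917ms (2)
2. 1100.917ms @ 2 + 1100.917ms (2)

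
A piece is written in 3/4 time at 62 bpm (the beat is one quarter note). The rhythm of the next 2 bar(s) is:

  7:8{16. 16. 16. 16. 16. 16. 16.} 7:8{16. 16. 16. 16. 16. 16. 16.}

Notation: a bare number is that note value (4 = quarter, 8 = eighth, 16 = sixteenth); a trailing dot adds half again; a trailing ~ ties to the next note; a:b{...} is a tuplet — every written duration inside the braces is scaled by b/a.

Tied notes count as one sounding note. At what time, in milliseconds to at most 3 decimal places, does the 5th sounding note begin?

1. 0.0ms @ 0 + 414.747ms (3/7)
2. 414.747ms @ 3/7 + 414.747ms (3/7)
3. 829.493ms @ 6/7 + 414.747ms (3/7)
4. 1244.24ms @ 9/7 + 414.747ms (3/7)
5. 1658.986ms @ 12/7 + 414.747ms (3/7)
6. 2073.733ms @ 15/7 + 414.747ms (3/7)
7. 2488.479ms @ 18/7 + 414.747ms (3/7)
8. 2903.226ms @ 3 + 414.747ms (3/7)
9. 3317.972ms @ 24/7 + 414.747ms (3/7)
10. 3732.719ms @ 27/7 + 414.747ms (3/7)
11. 4147.465ms @ 30/7 + 414.747ms (3/7)
12. 4562.212ms @ 33/7 + 414.747ms (3/7)
13. 4976.959ms @ 36/7 + 414.747ms (3/7)
14. 5391.705ms @ 39/7 + 414.747ms (3/7)

note 5 onset = 12/7b = 1658.986ms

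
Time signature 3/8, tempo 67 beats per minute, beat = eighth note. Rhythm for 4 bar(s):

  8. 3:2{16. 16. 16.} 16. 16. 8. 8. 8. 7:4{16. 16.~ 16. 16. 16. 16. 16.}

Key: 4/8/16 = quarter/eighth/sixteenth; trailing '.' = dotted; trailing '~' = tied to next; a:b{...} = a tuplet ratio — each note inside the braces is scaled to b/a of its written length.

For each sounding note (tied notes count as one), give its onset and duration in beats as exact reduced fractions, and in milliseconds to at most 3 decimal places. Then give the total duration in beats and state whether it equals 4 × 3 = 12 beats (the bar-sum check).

1) 0.0ms=0b +1343.284ms=3/2b
2) 1343.284ms=3/2b +447.761ms=1/2b
3) 1791.045ms=2b +447.761ms=1/2b
4) 2238.806ms=5/2b +447.761ms=1/2b
5) 2686.567ms=3b +671.642ms=3/4b
6) 3358.209ms=15/4b +671.642ms=3/4b
7) 4029.851ms=9/2b +1343.284ms=3/2b
8) 5373.134ms=6b +1343.284ms=3/2b
9) 6716.418ms=15/2b +1343.284ms=3/2b
10) 8059.701ms=9b +383.795ms=3/7b
11) 8443.497ms=66/7b +767.591ms=6/7b
12) 9211.087ms=72/7b +383.795ms=3/7b
13) 9594.883ms=75/7b +383.795ms=3/7b
14) 9978.678ms=78/7b +383.795ms=3/7b
15) 10362.473ms=81/7b +383.795ms=3/7b
Σ=12b of 12 (67bpm 3/8) — PASS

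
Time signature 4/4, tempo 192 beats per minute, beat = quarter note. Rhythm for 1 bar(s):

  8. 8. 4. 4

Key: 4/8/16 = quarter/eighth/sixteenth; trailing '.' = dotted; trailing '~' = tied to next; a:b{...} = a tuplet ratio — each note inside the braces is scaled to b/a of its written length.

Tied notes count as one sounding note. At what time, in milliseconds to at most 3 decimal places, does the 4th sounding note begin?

1. 0.0ms @ 0 + 234.375ms (3/4)
2. 234.375ms @ 3/4 + 234.375ms (3/4)
3. 468.75ms @ 3/2 + 468.75ms (3/2)
4. 937.5ms @ 3 + 312.5ms (1)

note 4 onset = 3b = 937.5ms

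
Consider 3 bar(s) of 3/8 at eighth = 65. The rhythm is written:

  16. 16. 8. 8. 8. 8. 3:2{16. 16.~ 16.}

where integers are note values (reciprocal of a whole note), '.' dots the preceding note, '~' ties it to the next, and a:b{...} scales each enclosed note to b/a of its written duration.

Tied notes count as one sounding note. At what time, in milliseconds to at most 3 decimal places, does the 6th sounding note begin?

note 6 onset = 6b = 5538.462ms

1. 0.0ms @ 0 + 692.308ms (3/4)
2. 692.308ms @ 3/4 + 692.308ms (3/4)
3. 1384.615ms @ 3/2 + 1384.615ms (3/2)
4. 2769.231ms @ 3 + 1384.615ms (3/2)
5. 4153.846ms @ 9/2 + 1384.615ms (3/2)
6. 5538.462ms @ 6 + 1384.615ms (3/2)
7. 6923.077ms @ 15/2 + 461.538ms (1/2)
8. 7384.615ms @ 8 + 923.077ms (1)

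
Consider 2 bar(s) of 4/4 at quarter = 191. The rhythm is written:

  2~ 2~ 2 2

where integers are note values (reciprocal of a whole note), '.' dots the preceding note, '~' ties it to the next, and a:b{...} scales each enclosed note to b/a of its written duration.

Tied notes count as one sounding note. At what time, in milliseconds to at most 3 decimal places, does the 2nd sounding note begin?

1. 0.0ms @ 0 + 1884.817ms (6)
2. 1884.817ms @ 6 + 628.272ms (2)

note 2 onset = 6b = 1884.817ms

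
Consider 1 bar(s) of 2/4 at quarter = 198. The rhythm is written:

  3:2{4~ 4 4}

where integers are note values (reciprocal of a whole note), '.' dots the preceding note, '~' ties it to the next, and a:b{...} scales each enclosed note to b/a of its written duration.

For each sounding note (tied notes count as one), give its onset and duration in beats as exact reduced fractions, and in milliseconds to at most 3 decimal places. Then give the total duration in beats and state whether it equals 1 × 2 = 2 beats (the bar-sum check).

1) 0.0ms=0b +404.04ms=4/3b
2) 404.04ms=4/3b +202.02ms=2/3b
Σ=2b of 2 (198bpm 2/4) — PASS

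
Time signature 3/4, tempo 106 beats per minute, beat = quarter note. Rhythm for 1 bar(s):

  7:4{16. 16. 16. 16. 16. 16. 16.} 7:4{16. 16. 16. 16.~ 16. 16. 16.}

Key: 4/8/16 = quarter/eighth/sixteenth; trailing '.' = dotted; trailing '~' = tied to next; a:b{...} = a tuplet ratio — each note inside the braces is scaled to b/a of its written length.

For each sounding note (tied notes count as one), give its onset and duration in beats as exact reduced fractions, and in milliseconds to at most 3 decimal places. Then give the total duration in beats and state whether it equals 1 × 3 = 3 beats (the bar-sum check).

1) 0.0ms=0b +121.294ms=3/14b
2) 121.294ms=3/14b +121.294ms=3/14b
3) 242.588ms=3/7b +121.294ms=3/14b
4) 363.881ms=9/14b +121.294ms=3/14b
5) 485.175ms=6/7b +121.294ms=3/14b
6) 606.469ms=15/14b +121.294ms=3/14b
7) 727.763ms=9/7b +121.294ms=3/14b
8) 849.057ms=3/2b +121.294ms=3/14b
9) 970.35ms=12/7b +121.294ms=3/14b
10) 1091.644ms=27/14b +121.294ms=3/14b
11) 1212.938ms=15/7b +242.588ms=3/7b
12) 1455.526ms=18/7b +121.294ms=3/14b
13) 1576.819ms=39/14b +121.294ms=3/14b
Σ=3b of 3 (106bpm 3/4) — PASS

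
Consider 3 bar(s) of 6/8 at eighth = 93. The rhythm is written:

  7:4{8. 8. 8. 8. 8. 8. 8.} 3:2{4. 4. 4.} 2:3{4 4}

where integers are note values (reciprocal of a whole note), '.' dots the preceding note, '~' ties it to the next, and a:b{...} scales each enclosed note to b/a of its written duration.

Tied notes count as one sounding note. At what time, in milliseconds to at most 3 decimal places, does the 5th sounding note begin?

1. 0.0ms @ 0 + 552.995ms (6/7)
2. 552.995ms @ 6/7 + 552.995ms (6/7)
3. 1105.991ms @ 12/7 + 552.995ms (6/7)
4. 1658.986ms @ 18/7 + 552.995ms (6/7)
5. 2211.982ms @ 24/7 + 552.995ms (6/7)
6. 2764.977ms @ 30/7 + 552.995ms (6/7)
7. 3317.972ms @ 36/7 + 552.995ms (6/7)
8. 3870.968ms @ 6 + 1290.323ms (2)
9. 5161.29ms @ 8 + 1290.323ms (2)
10. 6451.613ms @ 10 + 1290.323ms (2)
11. 7741.935ms @ 12 + 1935.484ms (3)
12. 9677.419ms @ 15 + 1935.484ms (3)

note 5 onset = 24/7b = 2211.982ms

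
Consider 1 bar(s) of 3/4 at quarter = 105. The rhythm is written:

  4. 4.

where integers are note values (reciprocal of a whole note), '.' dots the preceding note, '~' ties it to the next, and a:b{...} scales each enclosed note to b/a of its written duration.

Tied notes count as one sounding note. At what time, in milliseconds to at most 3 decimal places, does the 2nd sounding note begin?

1. 0.0ms @ 0 + 857.143ms (3/2)
2. 857.143ms @ 3/2 + 857.143ms (3/2)

note 2 onset = 3/2b = 857.143ms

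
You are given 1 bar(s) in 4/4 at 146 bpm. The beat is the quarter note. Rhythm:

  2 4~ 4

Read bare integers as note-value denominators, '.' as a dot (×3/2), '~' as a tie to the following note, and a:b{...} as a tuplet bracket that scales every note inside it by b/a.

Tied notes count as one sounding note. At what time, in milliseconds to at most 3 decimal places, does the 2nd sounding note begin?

1. 0.0ms @ 0 + 821.918ms (2)
2. 821.918ms @ 2 + 821.918ms (2)

note 2 onset = 2b = 821.918ms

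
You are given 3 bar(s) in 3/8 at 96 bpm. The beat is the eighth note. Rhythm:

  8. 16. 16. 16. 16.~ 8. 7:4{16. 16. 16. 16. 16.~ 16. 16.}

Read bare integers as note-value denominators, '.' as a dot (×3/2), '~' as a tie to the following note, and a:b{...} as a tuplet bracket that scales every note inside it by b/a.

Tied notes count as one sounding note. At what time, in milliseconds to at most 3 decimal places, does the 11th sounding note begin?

1. 0.0ms @ 0 + 937.5ms (3/2)
2. 937.5ms @ 3/2 + 468.75ms (3/4)
3. 1406.25ms @ 9/4 + 468.75ms (3/4)
4. 1875.0ms @ 3 + 468.75ms (3/4)
5. 2343.75ms @ 15/4 + 1406.25ms (9/4)
6. 3750.0ms @ 6 + 267.857ms (3/7)
7. 4017.857ms @ 45/7 + 267.857ms (3/7)
8. 4285.714ms @ 48/7 + 267.857ms (3/7)
9. 4553.571ms @ 51/7 + 267.857ms (3/7)
10. 4821.429ms @ 54/7 + 535.714ms (6/7)
11. 5357.143ms @ 60/7 + 267.857ms (3/7)

note 11 onset = 60/7b = 5357.143ms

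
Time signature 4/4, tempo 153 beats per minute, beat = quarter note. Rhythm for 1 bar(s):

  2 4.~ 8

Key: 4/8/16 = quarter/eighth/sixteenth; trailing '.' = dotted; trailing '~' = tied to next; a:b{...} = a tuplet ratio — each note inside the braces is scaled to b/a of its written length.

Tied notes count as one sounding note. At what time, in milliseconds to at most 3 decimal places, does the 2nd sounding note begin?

1. 0.0ms @ 0 + 784.314ms (2)
2. 784.314ms @ 2 + 784.314ms (2)

note 2 onset = 2b = 784.314ms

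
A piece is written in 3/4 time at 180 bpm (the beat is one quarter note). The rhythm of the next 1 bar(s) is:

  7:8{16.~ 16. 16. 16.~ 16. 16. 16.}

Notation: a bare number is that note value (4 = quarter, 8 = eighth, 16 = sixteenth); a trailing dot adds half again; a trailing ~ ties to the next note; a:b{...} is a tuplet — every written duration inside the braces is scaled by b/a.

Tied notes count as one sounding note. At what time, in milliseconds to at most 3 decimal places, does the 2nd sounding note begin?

note 2 onset = 6/7b = 285.714ms

1. 0.0ms @ 0 + 285.714ms (6/7)
2. 285.714ms @ 6/7 + 142.857ms (3/7)
3. 428.571ms @ 9/7 + 285.714ms (6/7)
4. 714.286ms @ 15/7 + 142.857ms (3/7)
5. 857.143ms @ 18/7 + 142.857ms (3/7)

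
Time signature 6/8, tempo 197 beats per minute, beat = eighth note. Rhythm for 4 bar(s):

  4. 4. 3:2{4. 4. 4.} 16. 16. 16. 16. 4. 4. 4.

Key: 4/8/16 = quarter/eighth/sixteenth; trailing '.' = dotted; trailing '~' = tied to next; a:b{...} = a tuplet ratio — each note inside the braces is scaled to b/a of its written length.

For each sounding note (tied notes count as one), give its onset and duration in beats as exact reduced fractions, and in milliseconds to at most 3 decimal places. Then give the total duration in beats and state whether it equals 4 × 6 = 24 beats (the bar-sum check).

1) 0.0ms=0b +913.706ms=3b
2) 913.706ms=3b +913.706ms=3b
3) 1827.411ms=6b +609.137ms=2b
4) 2436.548ms=8b +609.137ms=2b
5) 3045.685ms=10b +609.137ms=2b
6) 3654.822ms=12b +228.426ms=3/4b
7) 3883.249ms=51/4b +228.426ms=3/4b
8) 4111.675ms=27/2b +228.426ms=3/4b
9) 4340.102ms=57/4b +228.426ms=3/4b
10) 4568.528ms=15b +913.706ms=3b
11) 5482.234ms=18b +913.706ms=3b
12) 6395.939ms=21b +913.706ms=3b
Σ=24b of 24 (197bpm 6/8) — PASS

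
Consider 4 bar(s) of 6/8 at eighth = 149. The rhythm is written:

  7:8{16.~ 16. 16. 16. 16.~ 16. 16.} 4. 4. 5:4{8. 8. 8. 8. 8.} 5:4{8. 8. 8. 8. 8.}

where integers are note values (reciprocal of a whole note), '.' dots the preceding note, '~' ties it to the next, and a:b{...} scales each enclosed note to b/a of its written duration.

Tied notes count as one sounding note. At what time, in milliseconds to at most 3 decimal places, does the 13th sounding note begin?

1. 0.0ms @ 0 + 690.316ms (12/7)
2. 690.316ms @ 12/7 + 345.158ms (6/7)
3. 1035.475ms @ 18/7 + 345.158ms (6/7)
4. 1380.633ms @ 24/7 + 690.316ms (12/7)
5. 2070.949ms @ 36/7 + 345.158ms (6/7)
6. 2416.107ms @ 6 + 1208.054ms (3)
7. 3624.161ms @ 9 + 1208.054ms (3)
8. 4832.215ms @ 12 + 483.221ms (6/5)
9. 5315.436ms @ 66/5 + 483.221ms (6/5)
10. 5798.658ms @ 72/5 + 483.221ms (6/5)
11. 6281.879ms @ 78/5 + 483.221ms (6/5)
12. 6765.101ms @ 84/5 + 483.221ms (6/5)
13. 7248.322ms @ 18 + 483.221ms (6/5)
14. 7731.544ms @ 96/5 + 483.221ms (6/5)
15. 8214.765ms @ 102/5 + 483.221ms (6/5)
16. 8697.987ms @ 108/5 + 483.221ms (6/5)
17. 9181.208ms @ 114/5 + 483.221ms (6/5)

note 13 onset = 18b = 7248.322ms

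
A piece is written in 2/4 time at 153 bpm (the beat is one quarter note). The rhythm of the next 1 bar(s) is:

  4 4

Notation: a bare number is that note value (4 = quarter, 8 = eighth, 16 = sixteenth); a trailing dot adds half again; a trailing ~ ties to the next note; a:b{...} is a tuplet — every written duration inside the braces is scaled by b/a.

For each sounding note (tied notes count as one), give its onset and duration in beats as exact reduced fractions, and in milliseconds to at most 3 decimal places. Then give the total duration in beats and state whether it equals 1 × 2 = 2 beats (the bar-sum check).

1) 0.0ms=0b +392.157ms=1b
2) 392.157ms=1b +392.157ms=1b
Σ=2b of 2 (153bpm 2/4) — PASS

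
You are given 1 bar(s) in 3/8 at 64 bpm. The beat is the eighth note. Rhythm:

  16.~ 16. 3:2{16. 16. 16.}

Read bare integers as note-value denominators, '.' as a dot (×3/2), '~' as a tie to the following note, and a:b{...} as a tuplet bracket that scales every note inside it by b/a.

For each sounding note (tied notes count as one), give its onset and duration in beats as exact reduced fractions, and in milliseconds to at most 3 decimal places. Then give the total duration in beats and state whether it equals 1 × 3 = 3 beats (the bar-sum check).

1) 0.0ms=0b +1406.25ms=3/2b
2) 1406.25ms=3/2b +468.75ms=1/2b
3) 1875.0ms=2b +468.75ms=1/2b
4) 2343.75ms=5/2b +468.75ms=1/2b
Σ=3b of 3 (64bpm 3/8) — PASS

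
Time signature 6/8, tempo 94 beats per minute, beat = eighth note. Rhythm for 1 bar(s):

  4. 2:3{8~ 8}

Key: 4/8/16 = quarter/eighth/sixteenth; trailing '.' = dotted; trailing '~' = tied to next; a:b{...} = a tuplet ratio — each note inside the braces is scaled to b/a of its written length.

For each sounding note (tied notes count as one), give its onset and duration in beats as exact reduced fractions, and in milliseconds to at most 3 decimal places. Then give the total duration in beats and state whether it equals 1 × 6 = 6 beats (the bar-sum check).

1) 0.0ms=0b +1914.894ms=3b
2) 1914.894ms=3b +1914.894ms=3b
Σ=6b of 6 (94bpm 6/8) — PASS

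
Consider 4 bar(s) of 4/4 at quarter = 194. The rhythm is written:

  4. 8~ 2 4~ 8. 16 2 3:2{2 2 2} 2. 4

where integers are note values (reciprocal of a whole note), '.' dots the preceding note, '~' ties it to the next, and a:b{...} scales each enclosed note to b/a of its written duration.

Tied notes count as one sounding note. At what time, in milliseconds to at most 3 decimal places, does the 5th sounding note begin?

note 5 onset = 6b = 1855.67ms

1. 0.0ms @ 0 + 463.918ms (3/2)
2. 463.918ms @ 3/2 + 773.196ms (5/2)
3. 1237.113ms @ 4 + 541.237ms (7/4)
4. 1778.351ms @ 23/4 + 77.32ms (1/4)
5. 1855.67ms @ 6 + 618.557ms (2)
6. 2474.227ms @ 8 + 412.371ms (4/3)
7. 2886.598ms @ 28/3 + 412.371ms (4/3)
8. 3298.969ms @ 32/3 + 412.371ms (4/3)
9. 3711.34ms @ 12 + 927.835ms (3)
10. 4639.175ms @ 15 + 309.278ms (1)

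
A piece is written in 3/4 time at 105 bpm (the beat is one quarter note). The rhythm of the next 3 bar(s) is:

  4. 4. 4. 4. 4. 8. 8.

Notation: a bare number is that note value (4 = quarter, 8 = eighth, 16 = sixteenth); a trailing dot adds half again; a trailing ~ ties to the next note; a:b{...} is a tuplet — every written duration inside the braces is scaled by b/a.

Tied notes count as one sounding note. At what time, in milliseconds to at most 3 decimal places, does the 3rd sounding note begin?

note 3 onset = 3b = 1714.286ms

1. 0.0ms @ 0 + 857.143ms (3/2)
2. 857.143ms @ 3/2 + 857.143ms (3/2)
3. 1714.286ms @ 3 + 857.143ms (3/2)
4. 2571.429ms @ 9/2 + 857.143ms (3/2)
5. 3428.571ms @ 6 + 857.143ms (3/2)
6. 4285.714ms @ 15/2 + 428.571ms (3/4)
7. 4714.286ms @ 33/4 + 428.571ms (3/4)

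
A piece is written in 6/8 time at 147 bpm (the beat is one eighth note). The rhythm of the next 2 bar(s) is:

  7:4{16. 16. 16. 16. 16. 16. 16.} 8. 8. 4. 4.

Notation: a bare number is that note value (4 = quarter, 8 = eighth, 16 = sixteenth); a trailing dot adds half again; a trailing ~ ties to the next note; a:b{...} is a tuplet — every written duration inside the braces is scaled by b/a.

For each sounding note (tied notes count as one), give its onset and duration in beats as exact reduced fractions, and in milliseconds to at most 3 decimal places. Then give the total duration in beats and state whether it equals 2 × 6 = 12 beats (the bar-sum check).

1) 0.0ms=0b +174.927ms=3/7b
2) 174.927ms=3/7b +174.927ms=3/7b
3) 349.854ms=6/7b +174.927ms=3/7b
4) 524.781ms=9/7b +174.927ms=3/7b
5) 699.708ms=12/7b +174.927ms=3/7b
6) 874.636ms=15/7b +174.927ms=3/7b
7) 1049.563ms=18/7b +174.927ms=3/7b
8) 1224.49ms=3b +612.245ms=3/2b
9) 1836.735ms=9/2b +612.245ms=3/2b
10) 2448.98ms=6b +1224.49ms=3b
11) 3673.469ms=9b +1224.49ms=3b
Σ=12b of 12 (147bpm 6/8) — PASS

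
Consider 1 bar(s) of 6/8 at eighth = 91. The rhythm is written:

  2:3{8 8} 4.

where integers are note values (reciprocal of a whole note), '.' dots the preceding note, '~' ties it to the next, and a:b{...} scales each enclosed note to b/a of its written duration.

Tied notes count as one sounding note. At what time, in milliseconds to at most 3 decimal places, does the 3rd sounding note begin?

note 3 onset = 3b = 1978.022ms

1. 0.0ms @ 0 + 989.011ms (3/2)
2. 989.011ms @ 3/2 + 989.011ms (3/2)
3. 1978.022ms @ 3 + 1978.022ms (3)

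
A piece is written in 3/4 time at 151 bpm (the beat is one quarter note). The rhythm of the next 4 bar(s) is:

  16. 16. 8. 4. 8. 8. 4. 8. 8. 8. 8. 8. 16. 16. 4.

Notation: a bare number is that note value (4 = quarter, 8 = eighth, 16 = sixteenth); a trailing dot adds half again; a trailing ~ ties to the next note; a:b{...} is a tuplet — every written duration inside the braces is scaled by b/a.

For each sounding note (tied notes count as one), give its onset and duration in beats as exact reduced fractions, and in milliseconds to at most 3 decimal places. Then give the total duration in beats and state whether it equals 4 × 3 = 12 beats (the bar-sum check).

1) 0.0ms=0b +149.007ms=3/8b
2) 149.007ms=3/8b +149.007ms=3/8b
3) 298.013ms=3/4b +298.013ms=3/4b
4) 596.026ms=3/2b +596.026ms=3/2b
5) 1192.053ms=3b +298.013ms=3/4b
6) 1490.066ms=15/4b +298.013ms=3/4b
7) 1788.079ms=9/2b +596.026ms=3/2b
8) 2384.106ms=6b +298.013ms=3/4b
9) 2682.119ms=27/4b +298.013ms=3/4b
10) 2980.132ms=15/2b +298.013ms=3/4b
11) 3278.146ms=33/4b +298.013ms=3/4b
12) 3576.159ms=9b +298.013ms=3/4b
13) 3874.172ms=39/4b +149.007ms=3/8b
14) 4023.179ms=81/8b +149.007ms=3/8b
15) 4172.185ms=21/2b +596.026ms=3/2b
Σ=12b of 12 (151bpm 3/4) — PASS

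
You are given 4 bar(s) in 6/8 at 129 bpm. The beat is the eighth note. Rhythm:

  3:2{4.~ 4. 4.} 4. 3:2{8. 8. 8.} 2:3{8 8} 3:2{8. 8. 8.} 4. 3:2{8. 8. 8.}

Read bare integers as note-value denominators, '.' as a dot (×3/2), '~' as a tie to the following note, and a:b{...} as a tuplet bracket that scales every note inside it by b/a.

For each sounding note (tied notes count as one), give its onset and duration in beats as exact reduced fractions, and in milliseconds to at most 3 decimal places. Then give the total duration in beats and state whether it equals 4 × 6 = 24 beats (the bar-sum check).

1) 0.0ms=0b +1860.465ms=4b
2) 1860.465ms=4b +930.233ms=2b
3) 2790.698ms=6b +1395.349ms=3b
4) 4186.047ms=9b +465.116ms=1b
5) 4651.163ms=10b +465.116ms=1b
6) 5116.279ms=11b +465.116ms=1b
7) 5581.395ms=12b +697.674ms=3/2b
8) 6279.07ms=27/2b +697.674ms=3/2b
9) 6976.744ms=15b +465.116ms=1b
10) 7441.86ms=16b +465.116ms=1b
11) 7906.977ms=17b +465.116ms=1b
12) 8372.093ms=18b +1395.349ms=3b
13) 9767.442ms=21b +465.116ms=1b
14) 10232.558ms=22b +465.116ms=1b
15) 10697.674ms=23b +465.116ms=1b
Σ=24b of 24 (129bpm 6/8) — PASS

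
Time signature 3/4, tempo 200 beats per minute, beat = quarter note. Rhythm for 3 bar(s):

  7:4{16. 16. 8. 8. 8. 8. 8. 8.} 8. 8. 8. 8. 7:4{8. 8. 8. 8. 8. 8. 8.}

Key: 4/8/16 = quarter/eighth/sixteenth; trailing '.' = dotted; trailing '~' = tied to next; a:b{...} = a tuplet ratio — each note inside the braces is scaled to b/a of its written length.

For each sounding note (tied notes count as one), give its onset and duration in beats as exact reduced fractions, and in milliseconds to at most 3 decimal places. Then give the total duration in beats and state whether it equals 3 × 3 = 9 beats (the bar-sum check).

1) 0.0ms=0b +64.286ms=3/14b
2) 64.286ms=3/14b +64.286ms=3/14b
3) 128.571ms=3/7b +128.571ms=3/7b
4) 257.143ms=6/7b +128.571ms=3/7b
5) 385.714ms=9/7b +128.571ms=3/7b
6) 514.286ms=12/7b +128.571ms=3/7b
7) 642.857ms=15/7b +128.571ms=3/7b
8) 771.429ms=18/7b +128.571ms=3/7b
9) 900.0ms=3b +225.0ms=3/4b
10) 1125.0ms=15/4b +225.0ms=3/4b
11) 1350.0ms=9/2b +225.0ms=3/4b
12) 1575.0ms=21/4b +225.0ms=3/4b
13) 1800.0ms=6b +128.571ms=3/7b
14) 1928.571ms=45/7b +128.571ms=3/7b
15) 2057.143ms=48/7b +128.571ms=3/7b
16) 2185.714ms=51/7b +128.571ms=3/7b
17) 2314.286ms=54/7b +128.571ms=3/7b
18) 2442.857ms=57/7b +128.571ms=3/7b
19) 2571.429ms=60/7b +128.571ms=3/7b
Σ=9b of 9 (200bpm 3/4) — PASS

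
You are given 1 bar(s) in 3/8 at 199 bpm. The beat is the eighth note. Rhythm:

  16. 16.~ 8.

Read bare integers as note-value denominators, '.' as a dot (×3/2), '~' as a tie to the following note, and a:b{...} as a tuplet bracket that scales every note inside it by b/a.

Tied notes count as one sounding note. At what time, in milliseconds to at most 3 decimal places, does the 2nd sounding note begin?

1. 0.0ms @ 0 + 226.131ms (3/4)
2. 226.131ms @ 3/4 + 678.392ms (9/4)

note 2 onset = 3/4b = 226.131ms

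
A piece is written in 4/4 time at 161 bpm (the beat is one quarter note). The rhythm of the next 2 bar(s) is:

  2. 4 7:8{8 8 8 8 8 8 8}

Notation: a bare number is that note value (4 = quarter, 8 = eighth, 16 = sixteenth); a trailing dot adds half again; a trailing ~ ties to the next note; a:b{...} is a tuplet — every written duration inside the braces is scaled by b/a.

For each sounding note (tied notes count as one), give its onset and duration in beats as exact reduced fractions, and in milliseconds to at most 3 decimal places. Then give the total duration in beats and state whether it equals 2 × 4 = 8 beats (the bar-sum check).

1) 0.0ms=0b +1118.012ms=3b
2) 1118.012ms=3b +372.671ms=1b
3) 1490.683ms=4b +212.955ms=4/7b
4) 1703.638ms=32/7b +212.955ms=4/7b
5) 1916.593ms=36/7b +212.955ms=4/7b
6) 2129.547ms=40/7b +212.955ms=4/7b
7) 2342.502ms=44/7b +212.955ms=4/7b
8) 2555.457ms=48/7b +212.955ms=4/7b
9) 2768.412ms=52/7b +212.955ms=4/7b
Σ=8b of 8 (161bpm 4/4) — PASS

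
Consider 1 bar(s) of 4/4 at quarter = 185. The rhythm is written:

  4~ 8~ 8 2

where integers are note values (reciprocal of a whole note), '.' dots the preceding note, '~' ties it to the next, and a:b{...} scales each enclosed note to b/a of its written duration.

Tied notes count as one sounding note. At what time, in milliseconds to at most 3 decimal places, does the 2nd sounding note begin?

note 2 onset = 2b = 648.649ms

1. 0.0ms @ 0 + 648.649ms (2)
2. 648.649ms @ 2 + 648.649ms (2)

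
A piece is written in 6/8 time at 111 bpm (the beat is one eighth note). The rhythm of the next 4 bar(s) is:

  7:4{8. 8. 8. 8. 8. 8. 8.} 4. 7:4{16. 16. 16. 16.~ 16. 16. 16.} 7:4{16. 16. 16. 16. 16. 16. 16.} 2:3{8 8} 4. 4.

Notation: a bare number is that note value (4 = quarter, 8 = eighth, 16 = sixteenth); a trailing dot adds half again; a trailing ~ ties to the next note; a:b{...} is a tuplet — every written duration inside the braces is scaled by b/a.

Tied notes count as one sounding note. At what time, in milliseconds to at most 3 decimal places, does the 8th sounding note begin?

1. 0.0ms @ 0 + 463.32ms (6/7)
2. 463.32ms @ 6/7 + 463.32ms (6/7)
3. 926.641ms @ 12/7 + 463.32ms (6/7)
4. 1389.961ms @ 18/7 + 463.32ms (6/7)
5. 1853.282ms @ 24/7 + 463.32ms (6/7)
6. 2316.602ms @ 30/7 + 463.32ms (6/7)
7. 2779.923ms @ 36/7 + 463.32ms (6/7)
8. 3243.243ms @ 6 + 1621.622ms (3)
9. 4864.865ms @ 9 + 231.66ms (3/7)
10. 5096.525ms @ 66/7 + 231.66ms (3/7)
11. 5328.185ms @ 69/7 + 231.66ms (3/7)
12. 5559.846ms @ 72/7 + 463.32ms (6/7)
13. 6023.166ms @ 78/7 + 231.66ms (3/7)
14. 6254.826ms @ 81/7 + 231.66ms (3/7)
15. 6486.486ms @ 12 + 231.66ms (3/7)
16. 6718.147ms @ 87/7 + 231.66ms (3/7)
17. 6949.807ms @ 90/7 + 231.66ms (3/7)
18. 7181.467ms @ 93/7 + 231.66ms (3/7)
19. 7413.127ms @ 96/7 + 231.66ms (3/7)
20. 7644.788ms @ 99/7 + 231.66ms (3/7)
21. 7876.448ms @ 102/7 + 231.66ms (3/7)
22. 8108.108ms @ 15 + 810.811ms (3/2)
23. 8918.919ms @ 33/2 + 810.811ms (3/2)
24. 9729.73ms @ 18 + 1621.622ms (3)
25. 11351.351ms @ 21 + 1621.622ms (3)

note 8 onset = 6b = 3243.243ms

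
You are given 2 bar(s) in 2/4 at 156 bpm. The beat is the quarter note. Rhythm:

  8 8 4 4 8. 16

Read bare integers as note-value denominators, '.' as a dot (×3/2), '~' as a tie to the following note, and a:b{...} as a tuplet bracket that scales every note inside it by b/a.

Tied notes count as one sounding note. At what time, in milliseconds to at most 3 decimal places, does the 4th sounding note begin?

1. 0.0ms @ 0 + 192.308ms (1/2)
2. 192.308ms @ 1/2 + 192.308ms (1/2)
3. 384.615ms @ 1 + 384.615ms (1)
4. 769.231ms @ 2 + 384.615ms (1)
5. 1153.846ms @ 3 + 288.462ms (3/4)
6. 1442.308ms @ 15/4 + 96.154ms (1/4)

note 4 onset = 2b = 769.231ms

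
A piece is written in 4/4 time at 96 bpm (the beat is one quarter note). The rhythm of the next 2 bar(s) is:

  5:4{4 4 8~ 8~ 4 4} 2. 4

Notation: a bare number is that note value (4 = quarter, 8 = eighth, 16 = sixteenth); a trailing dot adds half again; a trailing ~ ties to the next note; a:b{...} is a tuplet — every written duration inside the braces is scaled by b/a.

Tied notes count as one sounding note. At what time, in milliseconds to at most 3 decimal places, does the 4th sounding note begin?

note 4 onset = 16/5b = 2000.0ms

1. 0.0ms @ 0 + 500.0ms (4/5)
2. 500.0ms @ 4/5 + 500.0ms (4/5)
3. 1000.0ms @ 8/5 + 1000.0ms (8/5)
4. 2000.0ms @ 16/5 + 500.0ms (4/5)
5. 2500.0ms @ 4 + 1875.0ms (3)
6. 4375.0ms @ 7 + 625.0ms (1)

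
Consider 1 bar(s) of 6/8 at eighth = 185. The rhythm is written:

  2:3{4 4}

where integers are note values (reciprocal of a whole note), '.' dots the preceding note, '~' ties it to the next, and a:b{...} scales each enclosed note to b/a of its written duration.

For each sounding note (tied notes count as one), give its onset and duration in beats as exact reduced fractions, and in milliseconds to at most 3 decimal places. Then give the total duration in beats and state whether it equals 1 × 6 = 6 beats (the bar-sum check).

1) 0.0ms=0b +972.973ms=3b
2) 972.973ms=3b +972.973ms=3b
Σ=6b of 6 (185bpm 6/8) — PASS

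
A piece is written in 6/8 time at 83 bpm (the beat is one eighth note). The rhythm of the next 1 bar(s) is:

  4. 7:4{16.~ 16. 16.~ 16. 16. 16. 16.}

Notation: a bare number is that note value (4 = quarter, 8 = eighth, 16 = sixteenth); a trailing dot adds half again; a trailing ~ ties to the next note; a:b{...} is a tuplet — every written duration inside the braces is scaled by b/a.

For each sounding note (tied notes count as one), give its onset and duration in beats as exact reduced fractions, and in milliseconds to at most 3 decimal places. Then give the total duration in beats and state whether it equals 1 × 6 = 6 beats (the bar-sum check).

1) 0.0ms=0b +2168.675ms=3b
2) 2168.675ms=3b +619.621ms=6/7b
3) 2788.296ms=27/7b +619.621ms=6/7b
4) 3407.917ms=33/7b +309.811ms=3/7b
5) 3717.728ms=36/7b +309.811ms=3/7b
6) 4027.539ms=39/7b +309.811ms=3/7b
Σ=6b of 6 (83bpm 6/8) — PASS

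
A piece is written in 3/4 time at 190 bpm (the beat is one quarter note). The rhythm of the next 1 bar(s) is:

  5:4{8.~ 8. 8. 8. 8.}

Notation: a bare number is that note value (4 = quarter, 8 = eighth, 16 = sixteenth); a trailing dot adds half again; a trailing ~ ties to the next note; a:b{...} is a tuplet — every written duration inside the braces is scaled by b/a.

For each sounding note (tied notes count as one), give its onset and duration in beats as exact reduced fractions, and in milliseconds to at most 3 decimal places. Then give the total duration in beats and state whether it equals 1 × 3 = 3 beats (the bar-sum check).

1) 0.0ms=0b +378.947ms=6/5b
2) 378.947ms=6/5b +189.474ms=3/5b
3) 568.421ms=9/5b +189.474ms=3/5b
4) 757.895ms=12/5b +189.474ms=3/5b
Σ=3b of 3 (190bpm 3/4) — PASS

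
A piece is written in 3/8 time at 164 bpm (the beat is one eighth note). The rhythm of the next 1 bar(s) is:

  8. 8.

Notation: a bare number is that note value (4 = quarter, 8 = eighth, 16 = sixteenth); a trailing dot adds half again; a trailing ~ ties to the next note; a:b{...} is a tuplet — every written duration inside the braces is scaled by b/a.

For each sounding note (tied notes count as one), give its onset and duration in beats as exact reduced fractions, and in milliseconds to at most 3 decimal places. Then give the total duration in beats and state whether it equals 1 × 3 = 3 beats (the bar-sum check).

1) 0.0ms=0b +548.78ms=3/2b
2) 548.78ms=3/2b +548.78ms=3/2b
Σ=3b of 3 (164bpm 3/8) — PASS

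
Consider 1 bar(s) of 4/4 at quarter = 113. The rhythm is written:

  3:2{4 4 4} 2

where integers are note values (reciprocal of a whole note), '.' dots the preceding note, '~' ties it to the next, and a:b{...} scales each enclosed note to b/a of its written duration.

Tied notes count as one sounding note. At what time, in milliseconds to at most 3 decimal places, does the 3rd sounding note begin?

note 3 onset = 4/3b = 707.965ms

1. 0.0ms @ 0 + 353.982ms (2/3)
2. 353.982ms @ 2/3 + 353.982ms (2/3)
3. 707.965ms @ 4/3 + 353.982ms (2/3)
4. 1061.947ms @ 2 + 1061.947ms (2)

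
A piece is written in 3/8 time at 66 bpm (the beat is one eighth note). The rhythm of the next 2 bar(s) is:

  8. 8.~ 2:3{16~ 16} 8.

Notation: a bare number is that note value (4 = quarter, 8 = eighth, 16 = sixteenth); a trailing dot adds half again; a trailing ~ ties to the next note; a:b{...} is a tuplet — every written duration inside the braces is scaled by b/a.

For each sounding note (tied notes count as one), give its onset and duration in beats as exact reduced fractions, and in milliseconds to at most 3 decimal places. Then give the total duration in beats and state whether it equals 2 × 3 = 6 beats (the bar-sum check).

1) 0.0ms=0b +1363.636ms=3/2b
2) 1363.636ms=3/2b +2727.273ms=3b
3) 4090.909ms=9/2b +1363.636ms=3/2b
Σ=6b of 6 (66bpm 3/8) — PASS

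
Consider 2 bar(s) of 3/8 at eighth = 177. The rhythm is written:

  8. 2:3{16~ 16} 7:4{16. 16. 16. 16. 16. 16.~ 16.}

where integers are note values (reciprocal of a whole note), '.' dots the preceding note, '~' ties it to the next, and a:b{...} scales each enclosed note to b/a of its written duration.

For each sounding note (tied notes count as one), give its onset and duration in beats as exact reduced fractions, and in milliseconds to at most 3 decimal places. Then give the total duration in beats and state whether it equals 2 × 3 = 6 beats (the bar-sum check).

1) 0.0ms=0b +508.475ms=3/2b
2) 508.475ms=3/2b +508.475ms=3/2b
3) 1016.949ms=3b +145.278ms=3/7b
4) 1162.228ms=24/7b +145.278ms=3/7b
5) 1307.506ms=27/7b +145.278ms=3/7b
6) 1452.785ms=30/7b +145.278ms=3/7b
7) 1598.063ms=33/7b +145.278ms=3/7b
8) 1743.341ms=36/7b +290.557ms=6/7b
Σ=6b of 6 (177bpm 3/8) — PASS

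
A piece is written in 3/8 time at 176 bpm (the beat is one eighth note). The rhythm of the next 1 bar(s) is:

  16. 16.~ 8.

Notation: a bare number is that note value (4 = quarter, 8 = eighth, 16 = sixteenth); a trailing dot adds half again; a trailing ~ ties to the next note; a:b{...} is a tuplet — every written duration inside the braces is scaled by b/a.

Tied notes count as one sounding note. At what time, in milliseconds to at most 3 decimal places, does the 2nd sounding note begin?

1. 0.0ms @ 0 + 255.682ms (3/4)
2. 255.682ms @ 3/4 + 767.045ms (9/4)

note 2 onset = 3/4b = 255.682ms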